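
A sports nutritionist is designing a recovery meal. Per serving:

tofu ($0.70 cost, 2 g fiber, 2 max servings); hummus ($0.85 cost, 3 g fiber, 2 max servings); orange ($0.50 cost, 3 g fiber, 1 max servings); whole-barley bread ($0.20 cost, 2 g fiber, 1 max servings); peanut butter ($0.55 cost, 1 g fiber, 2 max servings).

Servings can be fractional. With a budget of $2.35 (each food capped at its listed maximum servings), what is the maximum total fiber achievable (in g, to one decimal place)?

10.8 g

Fiber per dollar: whole-barley bread 10, orange 6, hummus 3.529, tofu 2.857, peanut butter 1.818.
Take 1 serving of whole-barley bread: spends $0.20, +2.0 g fiber (running total 2.0 g).
Take 1 serving of orange: spends $0.50, +3.0 g fiber (running total 5.0 g).
Take 1.941 servings of hummus: spends $1.65, +5.8 g fiber (running total 10.8 g).
Greedy by best ratio exhausts the cost allowance optimally: 10.8 g.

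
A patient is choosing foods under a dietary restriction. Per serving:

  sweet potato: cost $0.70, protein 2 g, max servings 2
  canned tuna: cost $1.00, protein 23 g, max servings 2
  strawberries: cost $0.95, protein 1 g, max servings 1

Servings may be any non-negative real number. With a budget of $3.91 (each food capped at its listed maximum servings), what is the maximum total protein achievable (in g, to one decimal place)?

50.5 g

Protein per dollar: canned tuna 23, sweet potato 2.857, strawberries 1.053.
Take 2 servings of canned tuna: spends $2.00, +46.0 g protein (running total 46.0 g).
Take 2 servings of sweet potato: spends $1.40, +4.0 g protein (running total 50.0 g).
Take 0.5368 servings of strawberries: spends $0.51, +0.5 g protein (running total 50.5 g).
Filling greedily by protein-per-dollar is optimal for one linear limit, giving 50.5 g.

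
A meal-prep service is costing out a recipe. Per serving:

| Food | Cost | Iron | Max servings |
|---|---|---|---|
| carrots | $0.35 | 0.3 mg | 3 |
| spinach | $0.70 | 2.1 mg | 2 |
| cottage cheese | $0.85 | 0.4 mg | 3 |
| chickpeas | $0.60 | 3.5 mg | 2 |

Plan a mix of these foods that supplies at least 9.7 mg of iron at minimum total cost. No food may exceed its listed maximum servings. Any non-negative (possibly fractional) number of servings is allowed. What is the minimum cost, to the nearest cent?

$2.10

Cost per mg of iron: chickpeas $0.1714, spinach $0.3333, carrots $1.1667, cottage cheese $2.1250.
Take 2 servings of chickpeas: +7.0 mg iron for $1.20 (total $1.20, still need 2.7 mg).
Take 1.286 servings of spinach: +2.7 mg iron for $0.90 (total $2.10, still need 0.0 mg).
Filling from the cheapest source first is optimal under one linear minimum: $2.10.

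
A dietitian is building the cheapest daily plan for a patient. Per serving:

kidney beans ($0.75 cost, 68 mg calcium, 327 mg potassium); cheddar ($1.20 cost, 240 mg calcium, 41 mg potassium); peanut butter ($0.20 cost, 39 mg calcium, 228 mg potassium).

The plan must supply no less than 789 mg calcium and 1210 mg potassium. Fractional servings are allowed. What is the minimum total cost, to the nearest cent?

$3.97

A basic optimal solution has at most two foods positive. Try each food alone and each pair with both targets met exactly.
kidney beans only: max(789/68, 1210/327) = 11.6 servings → $8.70.
cheddar only: max(789/240, 1210/41) = 29.51 servings → $35.41.
peanut butter only: max(789/39, 1210/228) = 20.23 servings → $4.05.
kidney beans + cheddar with both tight: 3.409 servings and 2.322 servings → $5.34.
kidney beans + peanut butter: intersection lies outside the first quadrant.
cheddar + peanut butter with both tight: 2.498 servings and 4.858 servings → $3.97.
The minimum over all feasible corners is $3.97.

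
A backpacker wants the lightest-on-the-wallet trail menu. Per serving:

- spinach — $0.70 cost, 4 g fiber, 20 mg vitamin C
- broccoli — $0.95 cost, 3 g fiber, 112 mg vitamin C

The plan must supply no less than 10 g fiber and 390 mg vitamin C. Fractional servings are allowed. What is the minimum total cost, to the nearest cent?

Compare the cost at each extreme point of the feasible region.
spinach only: max(10/4, 390/20) = 19.5 servings → $13.65.
broccoli only: max(10/3, 390/112) = 3.482 servings → $3.31.
spinach + broccoli: the both-tight solution has a negative serving — not a feasible corner.
Cheapest feasible corner: $3.31.

$3.31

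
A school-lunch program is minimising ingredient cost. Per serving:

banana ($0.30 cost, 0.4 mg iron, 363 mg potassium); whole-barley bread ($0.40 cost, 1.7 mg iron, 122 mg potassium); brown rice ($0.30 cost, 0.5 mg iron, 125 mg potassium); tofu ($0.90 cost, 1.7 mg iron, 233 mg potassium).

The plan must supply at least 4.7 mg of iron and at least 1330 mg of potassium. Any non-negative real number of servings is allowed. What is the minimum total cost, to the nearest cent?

$1.72

A basic optimal solution has at most two foods positive. Try each food alone and each pair with both targets met exactly.
banana only: max(4.7/0.4, 1330/363) = 11.75 servings → $3.52.
whole-barley bread only: max(4.7/1.7, 1330/122) = 10.9 servings → $4.36.
brown rice only: max(4.7/0.5, 1330/125) = 10.64 servings → $3.19.
tofu only: max(4.7/1.7, 1330/233) = 5.708 servings → $5.14.
banana + whole-barley bread with both tight: 2.97 servings and 2.066 servings → $1.72.
banana + brown rice with both tight: 0.5894 servings and 8.929 servings → $2.86.
banana + tofu with both tight: 2.225 servings and 2.241 servings → $2.68.
whole-barley bread + brown rice: intersection lies outside the first quadrant.
whole-barley bread + tofu: intersection lies outside the first quadrant.
brown rice + tofu: the both-tight solution has a negative serving — not a feasible corner.
So the least-cost plan costs $1.72.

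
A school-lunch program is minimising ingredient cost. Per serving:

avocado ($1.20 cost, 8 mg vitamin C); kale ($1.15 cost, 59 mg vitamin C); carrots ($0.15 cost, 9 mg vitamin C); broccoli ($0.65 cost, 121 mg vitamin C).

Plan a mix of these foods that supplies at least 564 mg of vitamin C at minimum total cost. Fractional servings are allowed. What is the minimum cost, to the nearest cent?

Cost per mg of vitamin C: broccoli $0.0054, carrots $0.0167, kale $0.0195, avocado $0.1500.
With no serving limits, use only broccoli: 564 mg / 121 mg = 4.661 servings × $0.65 = $3.03.

$3.03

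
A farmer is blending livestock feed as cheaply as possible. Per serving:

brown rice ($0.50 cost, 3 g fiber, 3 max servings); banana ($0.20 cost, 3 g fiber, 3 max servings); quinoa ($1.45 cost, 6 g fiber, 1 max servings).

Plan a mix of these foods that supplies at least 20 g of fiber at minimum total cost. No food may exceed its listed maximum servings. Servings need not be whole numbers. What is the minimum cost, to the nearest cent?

Cost per g of fiber: banana $0.0667, brown rice $0.1667, quinoa $0.2417.
Take 3 servings of banana: +9.0 g fiber for $0.60 (total $0.60, still need 11.0 g).
Take 3 servings of brown rice: +9.0 g fiber for $1.50 (total $2.10, still need 2.0 g).
Take 0.3333 servings of quinoa: +2.0 g fiber for $0.48 (total $2.58, still need 0.0 g).
Greedy by cheapest-per-g is optimal for a single linear constraint, so the minimum cost is $2.58.

$2.58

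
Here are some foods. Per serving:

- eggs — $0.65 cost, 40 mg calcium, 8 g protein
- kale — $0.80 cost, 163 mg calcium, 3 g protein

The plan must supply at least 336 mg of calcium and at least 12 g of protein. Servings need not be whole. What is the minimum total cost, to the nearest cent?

Compare the cost at each extreme point of the feasible region.
eggs only: max(336/40, 12/8) = 8.4 servings → $5.46.
kale only: max(336/163, 12/3) = 4 servings → $3.20.
eggs + kale with both tight: 0.8007 servings and 1.865 servings → $2.01.
So the least-cost plan costs $2.01.

$2.01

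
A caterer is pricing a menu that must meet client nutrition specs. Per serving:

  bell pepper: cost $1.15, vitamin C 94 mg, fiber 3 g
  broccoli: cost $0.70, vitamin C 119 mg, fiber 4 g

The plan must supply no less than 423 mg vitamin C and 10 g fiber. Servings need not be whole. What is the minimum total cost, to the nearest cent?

Compare the cost at each extreme point of the feasible region.
bell pepper only: max(423/94, 10/3) = 4.5 servings → $5.17.
broccoli only: max(423/119, 10/4) = 3.555 servings → $2.49.
bell pepper + broccoli: the both-tight solution has a negative serving — not a feasible corner.
The minimum over all feasible corners is $2.49.

$2.49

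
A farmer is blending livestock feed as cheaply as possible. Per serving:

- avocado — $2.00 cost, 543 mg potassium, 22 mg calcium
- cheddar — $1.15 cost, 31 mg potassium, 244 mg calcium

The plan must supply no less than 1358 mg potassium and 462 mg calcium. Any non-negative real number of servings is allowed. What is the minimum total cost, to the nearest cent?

An LP optimum is at a vertex; with two nutrient constraints at most two foods are used. Check each candidate.
avocado only: max(1358/543, 462/22) = 21 servings → $42.00.
cheddar only: max(1358/31, 462/244) = 43.81 servings → $50.38.
avocado + cheddar with both tight: 2.405 servings and 1.677 servings → $6.74.
The minimum over all feasible corners is $6.74.

$6.74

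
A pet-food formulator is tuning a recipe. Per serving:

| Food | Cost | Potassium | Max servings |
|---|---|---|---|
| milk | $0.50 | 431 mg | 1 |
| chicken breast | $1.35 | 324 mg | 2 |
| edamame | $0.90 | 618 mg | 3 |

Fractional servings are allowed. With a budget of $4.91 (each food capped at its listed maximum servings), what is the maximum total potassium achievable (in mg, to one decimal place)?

Potassium per dollar: milk 862, edamame 686.7, chicken breast 240.
Take 1 serving of milk: spends $0.50, +431.0 mg potassium (running total 431.0 mg).
Take 3 servings of edamame: spends $2.70, +1854.0 mg potassium (running total 2285.0 mg).
Take 1.267 servings of chicken breast: spends $1.71, +410.4 mg potassium (running total 2695.4 mg).
Filling greedily by potassium-per-dollar is optimal for one linear limit, giving 2695.4 mg.

2695.4 mg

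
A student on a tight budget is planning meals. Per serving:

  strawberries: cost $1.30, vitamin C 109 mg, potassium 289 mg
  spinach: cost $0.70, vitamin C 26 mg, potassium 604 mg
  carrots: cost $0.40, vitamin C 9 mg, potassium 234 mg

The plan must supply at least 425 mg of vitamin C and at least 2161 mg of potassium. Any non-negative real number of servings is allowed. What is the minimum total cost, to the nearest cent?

Check every corner: each single food scaled to meet both minima, and each pair solved so both constraints bind.
strawberries only: max(425/109, 2161/289) = 7.478 servings → $9.72.
spinach only: max(425/26, 2161/604) = 16.35 servings → $11.44.
carrots only: max(425/9, 2161/234) = 47.22 servings → $18.89.
strawberries + spinach with both tight: 3.438 servings and 1.933 servings → $5.82.
strawberries + carrots with both tight: 3.493 servings and 4.921 servings → $6.51.
spinach + carrots: intersection lies outside the first quadrant.
So the least-cost plan costs $5.82.

$5.82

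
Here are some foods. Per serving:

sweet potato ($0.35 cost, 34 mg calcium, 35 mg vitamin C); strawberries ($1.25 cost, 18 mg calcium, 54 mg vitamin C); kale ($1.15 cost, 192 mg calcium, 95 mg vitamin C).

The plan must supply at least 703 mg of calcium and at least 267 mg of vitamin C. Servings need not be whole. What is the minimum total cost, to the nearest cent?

$4.21

sweet potato only: max(703/34, 267/35) = 20.68 servings → $7.24.
strawberries only: max(703/18, 267/54) = 39.06 servings → $48.82.
kale only: max(703/192, 267/95) = 3.661 servings → $4.21.
sweet potato + strawberries: intersection lies outside the first quadrant.
sweet potato + kale: intersection lies outside the first quadrant.
strawberries + kale: intersection lies outside the first quadrant.
The minimum over all feasible corners is $4.21.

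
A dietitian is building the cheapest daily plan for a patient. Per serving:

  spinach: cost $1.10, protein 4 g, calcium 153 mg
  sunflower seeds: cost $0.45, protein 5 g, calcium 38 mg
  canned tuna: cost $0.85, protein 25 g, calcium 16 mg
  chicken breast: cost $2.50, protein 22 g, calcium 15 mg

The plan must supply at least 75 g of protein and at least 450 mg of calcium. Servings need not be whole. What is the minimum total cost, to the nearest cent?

For a min-cost LP with two ≥-constraints, a basic feasible solution has at most two positive variables.
spinach only: max(75/4, 450/153) = 18.75 servings → $20.62.
sunflower seeds only: max(75/5, 450/38) = 15 servings → $6.75.
canned tuna only: max(75/25, 450/16) = 28.12 servings → $23.91.
chicken breast only: max(75/22, 450/15) = 30 servings → $75.00.
spinach + sunflower seeds with both targets exact would need a negative amount; discard.
spinach + canned tuna with both tight: 2.672 servings and 2.572 servings → $5.13.
spinach + chicken breast with both tight: 2.654 servings and 2.926 servings → $10.24.
sunflower seeds + canned tuna with both tight: 11.55 servings and 0.6897 servings → $5.78.
sunflower seeds + chicken breast with both tight: 11.53 servings and 0.7884 servings → $7.16.
canned tuna + chicken breast: intersection lies outside the first quadrant.
The minimum over all feasible corners is $5.13.

$5.13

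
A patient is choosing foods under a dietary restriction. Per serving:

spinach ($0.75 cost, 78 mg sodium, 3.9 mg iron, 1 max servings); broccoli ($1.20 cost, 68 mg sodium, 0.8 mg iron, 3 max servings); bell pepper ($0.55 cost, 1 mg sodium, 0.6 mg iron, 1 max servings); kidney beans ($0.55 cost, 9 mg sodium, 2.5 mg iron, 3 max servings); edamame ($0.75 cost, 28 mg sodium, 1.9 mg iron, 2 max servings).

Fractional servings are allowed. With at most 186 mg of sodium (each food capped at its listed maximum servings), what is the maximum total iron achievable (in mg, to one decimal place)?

Iron per mg sodium: bell pepper 0.6, kidney beans 0.2778, edamame 0.06786, spinach 0.05, broccoli 0.01176.
Take 1 serving of bell pepper: uses 1 mg sodium, +0.6 mg iron (running total 0.6 mg).
Take 3 servings of kidney beans: uses 27 mg sodium, +7.5 mg iron (running total 8.1 mg).
Take 2 servings of edamame: uses 56 mg sodium, +3.8 mg iron (running total 11.9 mg).
Take 1 serving of spinach: uses 78 mg sodium, +3.9 mg iron (running total 15.8 mg).
Take 0.3529 servings of broccoli: uses 24 mg sodium, +0.3 mg iron (running total 16.1 mg).
Greedy by best ratio exhausts the sodium allowance optimally: 16.1 mg.

16.1 mg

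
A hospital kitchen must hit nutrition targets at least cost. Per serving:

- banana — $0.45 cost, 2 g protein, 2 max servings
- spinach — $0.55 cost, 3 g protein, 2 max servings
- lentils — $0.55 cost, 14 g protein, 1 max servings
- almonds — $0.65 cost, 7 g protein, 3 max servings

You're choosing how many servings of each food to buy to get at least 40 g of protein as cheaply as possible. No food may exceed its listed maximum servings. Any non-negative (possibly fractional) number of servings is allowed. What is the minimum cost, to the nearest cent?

Cost per g of protein: lentils $0.0393, almonds $0.0929, spinach $0.1833, banana $0.2250.
Take 1 serving of lentils: +14.0 g protein for $0.55 (total $0.55, still need 26.0 g).
Take 3 servings of almonds: +21.0 g protein for $1.95 (total $2.50, still need 5.0 g).
Take 1.667 servings of spinach: +5.0 g protein for $0.92 (total $3.42, still need 0.0 g).
Filling from the cheapest source first is optimal under one linear minimum: $3.42.

$3.42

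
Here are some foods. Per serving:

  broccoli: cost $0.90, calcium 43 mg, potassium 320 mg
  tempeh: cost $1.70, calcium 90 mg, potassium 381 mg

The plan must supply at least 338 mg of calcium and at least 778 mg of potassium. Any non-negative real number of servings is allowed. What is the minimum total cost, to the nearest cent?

Minimising a linear cost over {calcium ≥ 338, potassium ≥ 778, servings ≥ 0} — the optimum is at a vertex, using one or two foods.
broccoli only: max(338/43, 778/320) = 7.86 servings → $7.07.
tempeh only: max(338/90, 778/381) = 3.756 servings → $6.38.
broccoli + tempeh: the both-tight solution has a negative serving — not a feasible corner.
Cheapest feasible corner: $6.38.

$6.38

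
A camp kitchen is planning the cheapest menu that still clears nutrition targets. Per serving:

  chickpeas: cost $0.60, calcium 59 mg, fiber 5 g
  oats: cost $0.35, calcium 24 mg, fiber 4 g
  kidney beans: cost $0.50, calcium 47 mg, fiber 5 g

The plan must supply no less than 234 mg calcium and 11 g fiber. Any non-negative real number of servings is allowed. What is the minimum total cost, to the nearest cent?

$2.38

The cheapest plan sits at a corner of the feasible region — with two constraints it uses at most two foods.
chickpeas only: max(234/59, 11/5) = 3.966 servings → $2.38.
oats only: max(234/24, 11/4) = 9.75 servings → $3.41.
kidney beans only: max(234/47, 11/5) = 4.979 servings → $2.49.
chickpeas + oats: the both-tight solution has a negative serving — not a feasible corner.
chickpeas + kidney beans: the both-tight solution has a negative serving — not a feasible corner.
oats + kidney beans with both targets exact would need a negative amount; discard.
So the least-cost plan costs $2.38.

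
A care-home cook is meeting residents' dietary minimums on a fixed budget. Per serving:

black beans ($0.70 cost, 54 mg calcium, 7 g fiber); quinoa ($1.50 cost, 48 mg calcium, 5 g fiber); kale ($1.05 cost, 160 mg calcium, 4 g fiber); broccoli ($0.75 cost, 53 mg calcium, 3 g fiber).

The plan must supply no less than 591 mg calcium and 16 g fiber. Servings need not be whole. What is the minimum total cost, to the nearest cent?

Two binding constraints pin down two serving amounts, so the optimal mix uses at most two foods. The candidates are each food alone (scaled to the tighter of calcium/fiber) and each pair with both constraints tight.
black beans only: max(591/54, 16/7) = 10.94 servings → $7.66.
quinoa only: max(591/48, 16/5) = 12.31 servings → $18.47.
kale only: max(591/160, 16/4) = 4 servings → $4.20.
broccoli only: max(591/53, 16/3) = 11.15 servings → $8.36.
black beans + quinoa with both targets exact would need a negative amount; discard.
black beans + kale with both tight: 0.2168 servings and 3.621 servings → $3.95.
black beans + broccoli: the both-tight solution has a negative serving — not a feasible corner.
quinoa + kale with both tight: 0.3224 servings and 3.597 servings → $4.26.
quinoa + broccoli with both targets exact would need a negative amount; discard.
kale + broccoli with both tight: 3.451 servings and 0.7313 servings → $4.17.
Cheapest feasible corner: $3.95.

$3.95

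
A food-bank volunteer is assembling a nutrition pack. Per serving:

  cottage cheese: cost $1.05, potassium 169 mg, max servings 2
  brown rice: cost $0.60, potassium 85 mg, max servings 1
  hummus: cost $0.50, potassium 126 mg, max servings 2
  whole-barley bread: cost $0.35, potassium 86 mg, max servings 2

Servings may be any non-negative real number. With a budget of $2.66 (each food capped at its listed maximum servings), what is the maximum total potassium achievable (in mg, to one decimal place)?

Potassium per dollar: hummus 252, whole-barley bread 245.7, cottage cheese 161, brown rice 141.7.
Take 2 servings of hummus: spends $1.00, +252.0 mg potassium (running total 252.0 mg).
Take 2 servings of whole-barley bread: spends $0.70, +172.0 mg potassium (running total 424.0 mg).
Take 0.9143 servings of cottage cheese: spends $0.96, +154.5 mg potassium (running total 578.5 mg).
Filling greedily by potassium-per-dollar is optimal for one linear limit, giving 578.5 mg.

578.5 mg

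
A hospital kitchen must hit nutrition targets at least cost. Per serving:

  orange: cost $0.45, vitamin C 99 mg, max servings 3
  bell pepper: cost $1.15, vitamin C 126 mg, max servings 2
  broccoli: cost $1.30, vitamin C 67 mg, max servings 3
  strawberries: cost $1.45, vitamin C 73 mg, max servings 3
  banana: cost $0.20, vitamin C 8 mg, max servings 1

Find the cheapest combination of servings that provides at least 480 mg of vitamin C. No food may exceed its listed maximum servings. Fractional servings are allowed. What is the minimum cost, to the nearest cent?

$3.02

Cost per mg of vitamin C: orange $0.0045, bell pepper $0.0091, broccoli $0.0194, strawberries $0.0199, banana $0.0250.
Take 3 servings of orange: +297.0 mg vitamin C for $1.35 (total $1.35, still need 183.0 mg).
Take 1.452 servings of bell pepper: +183.0 mg vitamin C for $1.67 (total $3.02, still need 0.0 mg).
Filling from the cheapest source first is optimal under one linear minimum: $3.02.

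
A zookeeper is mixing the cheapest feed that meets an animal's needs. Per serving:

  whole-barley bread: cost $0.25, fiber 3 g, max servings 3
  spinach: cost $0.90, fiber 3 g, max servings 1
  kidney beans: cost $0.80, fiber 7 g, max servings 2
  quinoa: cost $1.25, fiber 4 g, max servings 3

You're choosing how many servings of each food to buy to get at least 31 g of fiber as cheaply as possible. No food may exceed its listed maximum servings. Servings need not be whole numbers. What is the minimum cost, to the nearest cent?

$4.81

Cost per g of fiber: whole-barley bread $0.0833, kidney beans $0.1143, spinach $0.3000, quinoa $0.3125.
Take 3 servings of whole-barley bread: +9.0 g fiber for $0.75 (total $0.75, still need 22.0 g).
Take 2 servings of kidney beans: +14.0 g fiber for $1.60 (total $2.35, still need 8.0 g).
Take 1 serving of spinach: +3.0 g fiber for $0.90 (total $3.25, still need 5.0 g).
Take 1.25 servings of quinoa: +5.0 g fiber for $1.56 (total $4.81, still need 0.0 g).
Filling from the cheapest source first is optimal under one linear minimum: $4.81.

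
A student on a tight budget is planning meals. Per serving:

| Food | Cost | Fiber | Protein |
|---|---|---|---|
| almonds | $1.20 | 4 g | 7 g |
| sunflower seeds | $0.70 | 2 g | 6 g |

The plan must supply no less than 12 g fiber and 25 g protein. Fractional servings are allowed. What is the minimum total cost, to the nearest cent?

$3.76

Minimising a linear cost over {fiber ≥ 12, protein ≥ 25, servings ≥ 0} — the optimum is at a vertex, using one or two foods.
almonds only: max(12/4, 25/7) = 3.571 servings → $4.29.
sunflower seeds only: max(12/2, 25/6) = 6 servings → $4.20.
almonds + sunflower seeds with both tight: 2.2 servings and 1.6 servings → $3.76.
The minimum over all feasible corners is $3.76.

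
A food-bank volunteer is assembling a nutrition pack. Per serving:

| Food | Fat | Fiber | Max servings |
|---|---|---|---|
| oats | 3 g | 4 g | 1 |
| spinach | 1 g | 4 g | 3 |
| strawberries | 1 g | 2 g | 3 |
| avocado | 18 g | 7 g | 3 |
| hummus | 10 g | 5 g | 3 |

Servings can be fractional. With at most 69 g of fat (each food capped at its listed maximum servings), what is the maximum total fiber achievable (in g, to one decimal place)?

48.7 g

Fiber per g fat: spinach 4, strawberries 2, oats 1.333, hummus 0.5, avocado 0.3889.
Take 3 servings of spinach: uses 3 g fat, +12.0 g fiber (running total 12.0 g).
Take 3 servings of strawberries: uses 3 g fat, +6.0 g fiber (running total 18.0 g).
Take 1 serving of oats: uses 3 g fat, +4.0 g fiber (running total 22.0 g).
Take 3 servings of hummus: uses 30 g fat, +15.0 g fiber (running total 37.0 g).
Take 1.667 servings of avocado: uses 30 g fat, +11.7 g fiber (running total 48.7 g).
Filling greedily by fiber-per-g fat is optimal for one linear limit, giving 48.7 g.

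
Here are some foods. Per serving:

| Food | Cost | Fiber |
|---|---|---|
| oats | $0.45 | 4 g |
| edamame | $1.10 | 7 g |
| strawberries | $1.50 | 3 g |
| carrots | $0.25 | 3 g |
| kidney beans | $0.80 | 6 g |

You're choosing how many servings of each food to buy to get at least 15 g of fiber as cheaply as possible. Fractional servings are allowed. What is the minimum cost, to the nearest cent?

Cost per g of fiber: carrots $0.0833, oats $0.1125, kidney beans $0.1333, edamame $0.1571, strawberries $0.5000.
With no serving limits, use only carrots: 15 g / 3 g = 5 servings × $0.25 = $1.25.

$1.25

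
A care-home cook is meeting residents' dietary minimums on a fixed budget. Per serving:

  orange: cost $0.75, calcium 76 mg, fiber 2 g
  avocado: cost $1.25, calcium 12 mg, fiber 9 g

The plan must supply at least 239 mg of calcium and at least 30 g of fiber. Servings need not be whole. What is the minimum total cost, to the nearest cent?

$5.45

Compare the cost at each extreme point of the feasible region.
orange only: max(239/76, 30/2) = 15 servings → $11.25.
avocado only: max(239/12, 30/9) = 19.92 servings → $24.90.
orange + avocado with both tight: 2.714 servings and 2.73 servings → $5.45.
So the least-cost plan costs $5.45.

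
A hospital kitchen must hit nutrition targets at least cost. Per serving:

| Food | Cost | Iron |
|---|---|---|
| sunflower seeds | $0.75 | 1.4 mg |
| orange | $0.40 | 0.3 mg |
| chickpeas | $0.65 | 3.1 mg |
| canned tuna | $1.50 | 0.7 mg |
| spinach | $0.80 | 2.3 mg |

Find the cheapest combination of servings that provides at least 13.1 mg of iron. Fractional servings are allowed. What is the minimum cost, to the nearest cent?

Cost per mg of iron: chickpeas $0.2097, spinach $0.3478, sunflower seeds $0.5357, orange $1.3333, canned tuna $2.1429.
With no serving limits, use only chickpeas: 13.1 mg / 3.1 mg = 4.226 servings × $0.65 = $2.75.

$2.75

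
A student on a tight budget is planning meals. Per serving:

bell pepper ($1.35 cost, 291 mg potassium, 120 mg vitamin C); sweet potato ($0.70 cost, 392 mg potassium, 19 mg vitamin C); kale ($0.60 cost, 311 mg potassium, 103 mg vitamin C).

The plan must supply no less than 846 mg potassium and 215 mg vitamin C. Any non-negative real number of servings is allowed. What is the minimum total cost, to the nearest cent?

$1.60

bell pepper only: max(846/291, 215/120) = 2.907 servings → $3.92.
sweet potato only: max(846/392, 215/19) = 11.32 servings → $7.92.
kale only: max(846/311, 215/103) = 2.72 servings → $1.63.
bell pepper + sweet potato with both tight: 1.643 servings and 0.9384 servings → $2.88.
bell pepper + kale: the both-tight solution has a negative serving — not a feasible corner.
sweet potato + kale with both tight: 0.5882 servings and 1.979 servings → $1.60.
Cheapest feasible corner: $1.60.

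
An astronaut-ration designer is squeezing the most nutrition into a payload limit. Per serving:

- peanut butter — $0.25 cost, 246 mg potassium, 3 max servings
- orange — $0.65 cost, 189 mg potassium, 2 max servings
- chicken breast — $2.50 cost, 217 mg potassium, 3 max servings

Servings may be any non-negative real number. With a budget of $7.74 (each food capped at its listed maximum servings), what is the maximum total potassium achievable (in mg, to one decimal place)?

1609.9 mg

Potassium per dollar: peanut butter 984, orange 290.8, chicken breast 86.8.
Take 3 servings of peanut butter: spends $0.75, +738.0 mg potassium (running total 738.0 mg).
Take 2 servings of orange: spends $1.30, +378.0 mg potassium (running total 1116.0 mg).
Take 2.276 servings of chicken breast: spends $5.69, +493.9 mg potassium (running total 1609.9 mg).
Greedy by best ratio exhausts the cost allowance optimally: 1609.9 mg.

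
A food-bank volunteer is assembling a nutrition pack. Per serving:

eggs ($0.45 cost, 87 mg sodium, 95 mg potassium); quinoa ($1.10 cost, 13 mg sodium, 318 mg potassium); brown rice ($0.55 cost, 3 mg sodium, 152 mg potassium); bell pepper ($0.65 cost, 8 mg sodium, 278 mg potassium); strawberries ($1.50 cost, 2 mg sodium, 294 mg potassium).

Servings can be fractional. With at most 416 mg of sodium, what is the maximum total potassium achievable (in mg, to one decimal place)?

Potassium per mg sodium: strawberries 147, brown rice 50.67, bell pepper 34.75, quinoa 24.46, eggs 1.092.
With no serving limits, spend the whole sodium allowance on strawberries: 416 mg / 2 mg × 294 mg = 61152.0 mg.

61152.0 mg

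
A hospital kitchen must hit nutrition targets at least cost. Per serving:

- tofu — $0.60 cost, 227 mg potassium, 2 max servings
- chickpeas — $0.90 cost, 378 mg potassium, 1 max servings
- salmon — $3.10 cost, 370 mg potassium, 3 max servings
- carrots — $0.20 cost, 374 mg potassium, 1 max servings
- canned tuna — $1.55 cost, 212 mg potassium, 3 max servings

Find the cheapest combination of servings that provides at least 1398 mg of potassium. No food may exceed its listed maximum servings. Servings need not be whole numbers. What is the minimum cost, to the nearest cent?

$3.70

Cost per mg of potassium: carrots $0.0005, chickpeas $0.0024, tofu $0.0026, canned tuna $0.0073, salmon $0.0084.
Take 1 serving of carrots: +374.0 mg potassium for $0.20 (total $0.20, still need 1024.0 mg).
Take 1 serving of chickpeas: +378.0 mg potassium for $0.90 (total $1.10, still need 646.0 mg).
Take 2 servings of tofu: +454.0 mg potassium for $1.20 (total $2.30, still need 192.0 mg).
Take 0.9057 servings of canned tuna: +192.0 mg potassium for $1.40 (total $3.70, still need 0.0 mg).
Filling from the cheapest source first is optimal under one linear minimum: $3.70.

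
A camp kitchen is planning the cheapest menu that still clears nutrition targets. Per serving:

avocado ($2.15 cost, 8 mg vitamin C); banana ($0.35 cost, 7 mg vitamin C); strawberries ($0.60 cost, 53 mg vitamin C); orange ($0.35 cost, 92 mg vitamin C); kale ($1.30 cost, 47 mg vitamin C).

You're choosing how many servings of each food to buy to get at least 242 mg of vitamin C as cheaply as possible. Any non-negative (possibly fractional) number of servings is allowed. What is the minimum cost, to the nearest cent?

Cost per mg of vitamin C: orange $0.0038, strawberries $0.0113, kale $0.0277, banana $0.0500, avocado $0.2687.
With no serving limits, use only orange: 242 mg / 92 mg = 2.63 servings × $0.35 = $0.92.

$0.92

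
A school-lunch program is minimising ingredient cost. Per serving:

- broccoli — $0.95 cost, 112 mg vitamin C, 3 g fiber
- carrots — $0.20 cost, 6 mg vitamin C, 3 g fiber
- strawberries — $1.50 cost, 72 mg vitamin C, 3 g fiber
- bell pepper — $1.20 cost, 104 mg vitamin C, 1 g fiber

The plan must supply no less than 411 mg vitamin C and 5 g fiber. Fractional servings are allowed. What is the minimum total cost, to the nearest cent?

$3.49

This is a tiny linear program; its minimum lies at a vertex of the feasible set. List the vertices and price them.
broccoli only: max(411/112, 5/3) = 3.67 servings → $3.49.
carrots only: max(411/6, 5/3) = 68.5 servings → $13.70.
strawberries only: max(411/72, 5/3) = 5.708 servings → $8.56.
bell pepper only: max(411/104, 5/1) = 5 servings → $6.00.
broccoli + carrots with both targets exact would need a negative amount; discard.
broccoli + strawberries with both targets exact would need a negative amount; discard.
broccoli + bell pepper with both tight: 0.545 servings and 3.365 servings → $4.56.
carrots + strawberries with both targets exact would need a negative amount; discard.
carrots + bell pepper with both tight: 0.3562 servings and 3.931 servings → $4.79.
strawberries + bell pepper with both tight: 0.4542 servings and 3.638 servings → $5.05.
The minimum over all feasible corners is $3.49.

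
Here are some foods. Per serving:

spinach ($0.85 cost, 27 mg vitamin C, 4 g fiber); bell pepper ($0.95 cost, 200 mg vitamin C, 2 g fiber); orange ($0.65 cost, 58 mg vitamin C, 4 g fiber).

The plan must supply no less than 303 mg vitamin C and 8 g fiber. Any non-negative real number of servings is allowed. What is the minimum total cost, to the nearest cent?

$1.98

Minimising a linear cost over {vitamin C ≥ 303, fiber ≥ 8, servings ≥ 0} — the optimum is at a vertex, using one or two foods.
spinach only: max(303/27, 8/4) = 11.22 servings → $9.54.
bell pepper only: max(303/200, 8/2) = 4 servings → $3.80.
orange only: max(303/58, 8/4) = 5.224 servings → $3.40.
spinach + bell pepper with both tight: 1.332 servings and 1.335 servings → $2.40.
spinach + orange: the both-tight solution has a negative serving — not a feasible corner.
bell pepper + orange with both tight: 1.094 servings and 1.453 servings → $1.98.
The minimum over all feasible corners is $1.98.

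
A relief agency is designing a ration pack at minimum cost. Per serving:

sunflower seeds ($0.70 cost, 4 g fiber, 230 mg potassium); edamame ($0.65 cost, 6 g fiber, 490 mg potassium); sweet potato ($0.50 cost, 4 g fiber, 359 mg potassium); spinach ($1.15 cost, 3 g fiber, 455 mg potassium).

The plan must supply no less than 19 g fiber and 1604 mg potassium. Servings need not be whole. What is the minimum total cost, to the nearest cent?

$2.13

This is a tiny linear program; its minimum lies at a vertex of the feasible set. List the vertices and price them.
sunflower seeds only: max(19/4, 1604/230) = 6.974 servings → $4.88.
edamame only: max(19/6, 1604/490) = 3.273 servings → $2.13.
sweet potato only: max(19/4, 1604/359) = 4.75 servings → $2.38.
spinach only: max(19/3, 1604/455) = 6.333 servings → $7.28.
sunflower seeds + edamame with both targets exact would need a negative amount; discard.
sunflower seeds + sweet potato with both tight: 0.7849 servings and 3.965 servings → $2.53.
sunflower seeds + spinach with both tight: 3.392 servings and 1.811 servings → $4.46.
edamame + sweet potato with both tight: 2.088 servings and 1.619 servings → $2.17.
edamame + spinach with both tight: 3.042 servings and 0.2492 servings → $2.26.
sweet potato + spinach: the both-tight solution has a negative serving — not a feasible corner.
So the least-cost plan costs $2.13.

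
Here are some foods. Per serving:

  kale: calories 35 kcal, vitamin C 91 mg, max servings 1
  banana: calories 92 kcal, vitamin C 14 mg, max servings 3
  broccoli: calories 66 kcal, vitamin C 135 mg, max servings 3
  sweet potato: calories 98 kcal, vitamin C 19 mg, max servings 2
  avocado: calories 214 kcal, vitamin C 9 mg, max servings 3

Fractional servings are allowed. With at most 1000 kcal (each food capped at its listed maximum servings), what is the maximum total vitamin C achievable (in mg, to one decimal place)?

Vitamin C per kcal: kale 2.6, broccoli 2.045, sweet potato 0.1939, banana 0.1522, avocado 0.04206.
Take 1 serving of kale: uses 35 kcal, +91.0 mg vitamin C (running total 91.0 mg).
Take 3 servings of broccoli: uses 198 kcal, +405.0 mg vitamin C (running total 496.0 mg).
Take 2 servings of sweet potato: uses 196 kcal, +38.0 mg vitamin C (running total 534.0 mg).
Take 3 servings of banana: uses 276 kcal, +42.0 mg vitamin C (running total 576.0 mg).
Take 1.379 servings of avocado: uses 295 kcal, +12.4 mg vitamin C (running total 588.4 mg).
Filling greedily by vitamin C-per-kcal is optimal for one linear limit, giving 588.4 mg.

588.4 mg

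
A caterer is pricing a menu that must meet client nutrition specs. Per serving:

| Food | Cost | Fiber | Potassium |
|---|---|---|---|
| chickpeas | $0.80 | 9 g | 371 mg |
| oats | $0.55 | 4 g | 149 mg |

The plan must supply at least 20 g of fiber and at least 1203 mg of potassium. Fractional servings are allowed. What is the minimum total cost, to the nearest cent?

$2.59

This is a tiny linear program; its minimum lies at a vertex of the feasible set. List the vertices and price them.
chickpeas only: max(20/9, 1203/371) = 3.243 servings → $2.59.
oats only: max(20/4, 1203/149) = 8.074 servings → $4.44.
chickpeas + oats with both targets exact would need a negative amount; discard.
So the least-cost plan costs $2.59.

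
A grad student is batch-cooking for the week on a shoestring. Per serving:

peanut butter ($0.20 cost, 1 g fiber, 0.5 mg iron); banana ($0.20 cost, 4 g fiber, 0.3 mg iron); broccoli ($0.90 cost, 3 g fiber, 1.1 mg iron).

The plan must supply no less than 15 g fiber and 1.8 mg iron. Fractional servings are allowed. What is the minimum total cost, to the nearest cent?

$0.99

At the optimum either one food covers both requirements or two foods hit both targets exactly; no other combination can be cheaper.
peanut butter only: max(15/1, 1.8/0.5) = 15 servings → $3.00.
banana only: max(15/4, 1.8/0.3) = 6 servings → $1.20.
broccoli only: max(15/3, 1.8/1.1) = 5 servings → $4.50.
peanut butter + banana with both tight: 1.588 servings and 3.353 servings → $0.99.
peanut butter + broccoli: the both-tight solution has a negative serving — not a feasible corner.
banana + broccoli with both tight: 3.171 servings and 0.7714 servings → $1.33.
So the least-cost plan costs $0.99.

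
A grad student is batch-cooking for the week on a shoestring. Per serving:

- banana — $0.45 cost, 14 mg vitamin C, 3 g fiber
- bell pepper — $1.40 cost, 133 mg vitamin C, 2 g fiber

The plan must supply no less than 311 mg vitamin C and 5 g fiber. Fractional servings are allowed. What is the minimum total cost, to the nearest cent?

For a min-cost LP with two ≥-constraints, a basic feasible solution has at most two positive variables.
banana only: max(311/14, 5/3) = 22.21 servings → $10.00.
bell pepper only: max(311/133, 5/2) = 2.5 servings → $3.50.
banana + bell pepper with both tight: 0.1159 servings and 2.326 servings → $3.31.
Cheapest feasible corner: $3.31.

$3.31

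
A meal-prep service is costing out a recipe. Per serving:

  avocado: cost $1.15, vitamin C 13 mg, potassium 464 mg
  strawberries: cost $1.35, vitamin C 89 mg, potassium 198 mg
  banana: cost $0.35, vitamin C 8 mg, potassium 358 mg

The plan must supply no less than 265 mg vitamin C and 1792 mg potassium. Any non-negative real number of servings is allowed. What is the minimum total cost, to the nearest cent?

$4.83

An LP optimum is at a vertex; with two nutrient constraints at most two foods are used. Check each candidate.
avocado only: max(265/13, 1792/464) = 20.38 servings → $23.44.
strawberries only: max(265/89, 1792/198) = 9.051 servings → $12.22.
banana only: max(265/8, 1792/358) = 33.12 servings → $11.59.
avocado + strawberries with both tight: 2.764 servings and 2.574 servings → $6.65.
avocado + banana: the both-tight solution has a negative serving — not a feasible corner.
strawberries + banana with both tight: 2.66 servings and 3.535 servings → $4.83.
So the least-cost plan costs $4.83.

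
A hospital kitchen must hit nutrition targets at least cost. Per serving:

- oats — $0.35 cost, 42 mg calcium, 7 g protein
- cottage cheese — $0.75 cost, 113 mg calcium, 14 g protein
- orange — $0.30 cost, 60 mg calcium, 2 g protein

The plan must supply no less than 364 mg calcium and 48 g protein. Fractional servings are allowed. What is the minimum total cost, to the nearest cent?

$2.53

An LP optimum is at a vertex; with two nutrient constraints at most two foods are used. Check each candidate.
oats only: max(364/42, 48/7) = 8.667 servings → $3.03.
cottage cheese only: max(364/113, 48/14) = 3.429 servings → $2.57.
orange only: max(364/60, 48/2) = 24 servings → $7.20.
oats + cottage cheese with both tight: 1.616 servings and 2.621 servings → $2.53.
oats + orange with both tight: 6.405 servings and 1.583 servings → $2.72.
cottage cheese + orange: intersection lies outside the first quadrant.
Cheapest feasible corner: $2.53.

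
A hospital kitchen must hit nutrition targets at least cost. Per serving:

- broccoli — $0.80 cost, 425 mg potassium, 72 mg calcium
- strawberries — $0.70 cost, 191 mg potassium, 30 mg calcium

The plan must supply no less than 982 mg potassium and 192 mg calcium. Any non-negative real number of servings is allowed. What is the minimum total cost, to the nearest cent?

$2.13

An LP optimum is at a vertex; with two nutrient constraints at most two foods are used. Check each candidate.
broccoli only: max(982/425, 192/72) = 2.667 servings → $2.13.
strawberries only: max(982/191, 192/30) = 6.4 servings → $4.48.
broccoli + strawberries: intersection lies outside the first quadrant.
The minimum over all feasible corners is $2.13.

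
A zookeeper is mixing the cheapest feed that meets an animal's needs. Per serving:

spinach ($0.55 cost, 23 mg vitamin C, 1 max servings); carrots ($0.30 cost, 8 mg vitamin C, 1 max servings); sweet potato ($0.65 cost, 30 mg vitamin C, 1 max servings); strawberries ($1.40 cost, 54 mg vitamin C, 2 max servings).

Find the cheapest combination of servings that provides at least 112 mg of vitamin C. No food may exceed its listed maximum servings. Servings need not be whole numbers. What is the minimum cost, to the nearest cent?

Cost per mg of vitamin C: sweet potato $0.0217, spinach $0.0239, strawberries $0.0259, carrots $0.0375.
Take 1 serving of sweet potato: +30.0 mg vitamin C for $0.65 (total $0.65, still need 82.0 mg).
Take 1 serving of spinach: +23.0 mg vitamin C for $0.55 (total $1.20, still need 59.0 mg).
Take 1.093 servings of strawberries: +59.0 mg vitamin C for $1.53 (total $2.73, still need 0.0 mg).
Filling from the cheapest source first is optimal under one linear minimum: $2.73.

$2.73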